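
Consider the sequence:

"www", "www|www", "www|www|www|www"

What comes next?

s(k+1) = s(k)·|·s(k) — each term doubles the last with '|' between the halves.
One more doubling of www|www|www|www gives the answer.

www|www|www|www|www|www|www|www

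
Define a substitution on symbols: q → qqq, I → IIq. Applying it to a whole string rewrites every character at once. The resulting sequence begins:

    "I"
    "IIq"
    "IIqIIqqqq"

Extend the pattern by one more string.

Rewriting each symbol of IIqIIqqqq: I→IIq, I→IIq, q→qqq, I→IIq, I→IIq, q→qqq, q→qqq, q→qqq, q→qqq, which concatenates to IIq IIq qqq IIq IIq qqq qqq qqq qqq.

IIqIIqqqqIIqIIqqqqqqqqqqqqq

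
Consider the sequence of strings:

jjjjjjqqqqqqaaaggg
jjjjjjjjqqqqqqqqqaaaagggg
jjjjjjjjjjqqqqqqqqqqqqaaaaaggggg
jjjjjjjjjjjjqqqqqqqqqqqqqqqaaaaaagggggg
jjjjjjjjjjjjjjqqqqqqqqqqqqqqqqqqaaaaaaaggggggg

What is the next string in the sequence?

jjjjjjjjjjjjjjjjqqqqqqqqqqqqqqqqqqqqqaaaaaaaagggggggg

Term n consists of 2n+2 j's, followed by 3n q's, followed by n+1 a's, followed by n+1 g's, where the shown terms are n = 2, 3, 4, 5, 6.
For the next term, n = 7, so the run lengths are 16, 21, 8, 8.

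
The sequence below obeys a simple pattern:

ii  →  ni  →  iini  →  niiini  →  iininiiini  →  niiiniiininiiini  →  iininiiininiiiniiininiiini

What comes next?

This is a Fibonacci-style word recurrence s(k) = s(k−2)·s(k−1): e.g. ii·ni = iini.
Continuing: niiiniiininiiini · iininiiininiiiniiininiiini gives term 8.

niiiniiininiiiniiininiiininiiiniiininiiini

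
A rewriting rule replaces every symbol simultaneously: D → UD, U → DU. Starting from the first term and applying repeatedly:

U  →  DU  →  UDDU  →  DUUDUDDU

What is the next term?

UDDUDUUDDUUDUDDU

Rewriting each symbol of DUUDUDDU: D→UD, U→DU, U→DU, D→UD, U→DU, D→UD, D→UD, U→DU, which concatenates to UD DU DU UD DU UD UD DU.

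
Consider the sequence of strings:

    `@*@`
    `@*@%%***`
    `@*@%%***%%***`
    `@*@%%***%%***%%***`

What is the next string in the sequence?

The strings grow by a fixed suffix %%*** each time.
So the next term is @*@%%***%%***%%***·%%***.

@*@%%***%%***%%***%%***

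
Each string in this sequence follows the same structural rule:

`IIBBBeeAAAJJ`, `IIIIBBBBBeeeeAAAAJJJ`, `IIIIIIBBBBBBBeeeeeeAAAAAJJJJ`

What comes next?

Reading off run lengths: I runs 2, 4, 6; B runs 3, 5, 7; e runs 2, 4, 6; A runs 3, 4, 5; J runs 2, 3, 4 — each is linear in n (n = 1, 2, …).
For the next term, n = 4, so the run lengths are 8, 9, 8, 6, 5.

IIIIIIIIBBBBBBBBBeeeeeeeeAAAAAAJJJJJ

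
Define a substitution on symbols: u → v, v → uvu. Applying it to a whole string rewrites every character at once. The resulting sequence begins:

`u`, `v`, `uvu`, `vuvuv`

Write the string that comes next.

Rewriting each symbol of vuvuv: v→uvu, u→v, v→uvu, u→v, v→uvu, which concatenates to uvu v uvu v uvu.

uvuvuvuvuvu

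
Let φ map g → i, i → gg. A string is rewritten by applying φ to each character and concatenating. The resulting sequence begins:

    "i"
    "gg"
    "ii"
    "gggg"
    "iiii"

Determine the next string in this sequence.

gggggggg

Rewriting each symbol of iiii: i→gg, i→gg, i→gg, i→gg, which concatenates to gg gg gg gg.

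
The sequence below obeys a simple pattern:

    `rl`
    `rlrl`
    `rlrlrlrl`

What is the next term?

s(k+1) = s(k)·s(k) — each term doubles the last.
One more doubling of rlrlrlrl gives the answer.

rlrlrlrlrlrlrlrl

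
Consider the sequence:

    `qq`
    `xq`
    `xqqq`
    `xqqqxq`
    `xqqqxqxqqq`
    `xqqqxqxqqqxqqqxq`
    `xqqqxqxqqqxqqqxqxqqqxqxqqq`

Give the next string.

xqqqxqxqqqxqqqxqxqqqxqxqqqxqqqxqxqqqxqqqxq

From term 3 onward, concatenate the last term with the second-to-last: xq·qq = xqqq, xqqq·xq = xqqqxq, …
The next term joins xqqqxqxqqqxqqqxqxqqqxqxqqq and xqqqxqxqqqxqqqxq.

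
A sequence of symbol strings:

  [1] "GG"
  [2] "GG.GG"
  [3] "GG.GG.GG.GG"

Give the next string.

GG.GG.GG.GG.GG.GG.GG.GG

s(k+1) = s(k)·.·s(k) — each term doubles the last with '.' between the halves.
One more doubling of GG.GG.GG.GG gives the answer.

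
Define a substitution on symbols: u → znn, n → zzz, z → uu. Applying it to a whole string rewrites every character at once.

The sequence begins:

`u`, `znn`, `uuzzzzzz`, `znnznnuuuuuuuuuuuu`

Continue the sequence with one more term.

Applying the rule to each of the 18 symbols of znnznnuuuuuuuuuuuu gives the pieces uu zzz zzz uu zzz zzz znn znn znn znn znn znn znn znn znn znn znn znn, which concatenate to the answer.

uuzzzzzzuuzzzzzzznnznnznnznnznnznnznnznnznnznnznnznn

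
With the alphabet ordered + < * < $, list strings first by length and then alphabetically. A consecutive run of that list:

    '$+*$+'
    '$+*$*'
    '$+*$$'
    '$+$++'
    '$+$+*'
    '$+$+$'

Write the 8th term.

$+$**

Advancing 2 positions from $+$+$ through $+$+$ → $+$*+ reaches term 8.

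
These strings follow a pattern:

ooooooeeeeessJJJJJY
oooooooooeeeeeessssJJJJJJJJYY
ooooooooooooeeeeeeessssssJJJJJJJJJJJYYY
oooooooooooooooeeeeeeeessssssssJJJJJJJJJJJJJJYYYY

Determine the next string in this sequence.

Each string has the form o^{3n} e^{n+3} s^{2n-2} J^{3n-1} Y^{n-1}, where the shown terms are n = 2, 3, 4, 5.
At n = 6 the blocks have lengths 18, 9, 10, 17, 5.

ooooooooooooooooooeeeeeeeeessssssssssJJJJJJJJJJJJJJJJJYYYYY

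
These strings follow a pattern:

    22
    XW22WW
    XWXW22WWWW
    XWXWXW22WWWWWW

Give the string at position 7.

XWXWXWXWXWXW22WWWWWWWWWWWW

s(k+1) = XW·s(k)·WW, so each term gains XW as a prefix and WW as a suffix.
From XWXWXW22WWWWWW, 3 further steps: XWXWXW22WWWWWW → XWXWXWXW22WWWWWWWW → XWXWXWXWXW22WWWWWWWWWW → (answer).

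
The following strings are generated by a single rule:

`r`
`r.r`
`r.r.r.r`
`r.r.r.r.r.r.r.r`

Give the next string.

s(k+1) = s(k)·.·s(k) — each term doubles the last with '.' between the halves.
One more doubling of r.r.r.r.r.r.r.r gives the answer.

r.r.r.r.r.r.r.r.r.r.r.r.r.r.r.r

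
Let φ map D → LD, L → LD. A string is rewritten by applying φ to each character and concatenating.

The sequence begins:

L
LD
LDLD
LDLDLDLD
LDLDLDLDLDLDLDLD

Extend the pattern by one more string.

Applying the rule to each of the 16 symbols of LDLDLDLDLDLDLDLD gives the pieces LD LD LD LD LD LD LD LD LD LD LD LD LD LD LD LD, which concatenate to the answer.

LDLDLDLDLDLDLDLDLDLDLDLDLDLDLDLD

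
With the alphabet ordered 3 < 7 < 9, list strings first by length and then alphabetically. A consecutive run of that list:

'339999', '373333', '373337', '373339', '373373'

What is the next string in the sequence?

Find the rightmost character of 373373 below 9, bump it to the next letter, and reset everything to its right to 3.

373377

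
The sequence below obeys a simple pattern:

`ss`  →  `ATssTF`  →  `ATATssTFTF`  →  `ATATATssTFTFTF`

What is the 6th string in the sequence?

ATATATATATssTFTFTFTFTF

Every step adds AT to the front and TF to the end of the previous string.
From ATATATssTFTFTF, 2 further steps: ATATATssTFTFTF → ATATATATssTFTFTFTF → (answer).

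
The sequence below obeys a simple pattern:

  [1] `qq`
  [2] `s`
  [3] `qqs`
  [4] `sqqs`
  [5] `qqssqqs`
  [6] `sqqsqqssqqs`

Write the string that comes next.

This is a Fibonacci-style word recurrence s(k) = s(k−2)·s(k−1): e.g. qq·s = qqs.
So term 7 is qqssqqs·sqqsqqssqqs.

qqssqqssqqsqqssqqs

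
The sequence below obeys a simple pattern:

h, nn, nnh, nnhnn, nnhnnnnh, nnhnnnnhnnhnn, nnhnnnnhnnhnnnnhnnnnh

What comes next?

nnhnnnnhnnhnnnnhnnnnhnnhnnnnhnnhnn

This is a Fibonacci-style word recurrence s(k) = s(k−1)·s(k−2): e.g. nn·h = nnh.
The next term joins nnhnnnnhnnhnnnnhnnnnh and nnhnnnnhnnhnn.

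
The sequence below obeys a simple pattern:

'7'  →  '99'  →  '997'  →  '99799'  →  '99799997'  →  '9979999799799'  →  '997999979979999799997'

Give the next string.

9979999799799997999979979999799799

This is a Fibonacci-style word recurrence s(k) = s(k−1)·s(k−2): e.g. 99·7 = 997.
The next term joins 997999979979999799997 and 9979999799799.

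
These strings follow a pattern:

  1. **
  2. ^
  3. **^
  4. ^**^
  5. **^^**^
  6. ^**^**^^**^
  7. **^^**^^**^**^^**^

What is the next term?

^**^**^^**^**^^**^^**^**^^**^

Each term (from the third on) is the two preceding terms concatenated in order: term 3 = **·^ = **^.
The next term joins ^**^**^^**^ and **^^**^^**^**^^**^.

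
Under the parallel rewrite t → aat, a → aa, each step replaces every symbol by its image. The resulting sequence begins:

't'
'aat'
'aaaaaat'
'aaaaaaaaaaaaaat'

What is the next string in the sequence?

Applying the rule to each of the 15 symbols of aaaaaaaaaaaaaat gives the pieces aa aa aa aa aa aa aa aa aa aa aa aa aa aa aat, which concatenate to the answer.

aaaaaaaaaaaaaaaaaaaaaaaaaaaaaat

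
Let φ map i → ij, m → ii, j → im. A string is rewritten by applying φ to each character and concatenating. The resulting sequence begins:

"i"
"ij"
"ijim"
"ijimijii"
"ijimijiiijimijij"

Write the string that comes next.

φ(ijimijiiijimijij) expands symbol-by-symbol to ij im ij ii ij im ij ij ij im ij ii ij im ij im; joining the 16 pieces gives the next term.

ijimijiiijimijijijimijiiijimijim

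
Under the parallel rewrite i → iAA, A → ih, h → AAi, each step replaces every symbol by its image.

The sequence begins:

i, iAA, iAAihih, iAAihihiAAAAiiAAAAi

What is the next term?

Replace each of the 19 characters of iAAihihiAAAAiiAAAAi in place — iAA ih ih iAA AAi iAA AAi iAA ih ih ih ih iAA iAA ih ih ih ih iAA — and concatenate.

iAAihihiAAAAiiAAAAiiAAihihihihiAAiAAihihihihiAA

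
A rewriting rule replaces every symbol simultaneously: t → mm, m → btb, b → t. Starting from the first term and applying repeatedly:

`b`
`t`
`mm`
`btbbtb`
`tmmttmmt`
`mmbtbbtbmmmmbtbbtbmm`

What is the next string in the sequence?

Rewriting the 20 symbols of mmbtbbtbmmmmbtbbtbmm one by one yields btb btb t mm t t mm t btb btb btb btb t mm t t mm t btb btb; concatenated:

btbbtbtmmttmmtbtbbtbbtbbtbtmmttmmtbtbbtb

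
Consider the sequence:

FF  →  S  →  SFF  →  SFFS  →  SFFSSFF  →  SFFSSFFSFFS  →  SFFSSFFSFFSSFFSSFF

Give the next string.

SFFSSFFSFFSSFFSSFFSFFSSFFSFFS

From term 3 onward, concatenate the last term with the second-to-last: S·FF = SFF, SFF·S = SFFS, …
The next term joins SFFSSFFSFFSSFFSSFF and SFFSSFFSFFS.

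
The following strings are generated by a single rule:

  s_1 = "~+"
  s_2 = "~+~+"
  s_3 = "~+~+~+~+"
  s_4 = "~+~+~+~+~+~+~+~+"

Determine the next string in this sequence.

s(k+1) = s(k)·s(k) — each term doubles the last.
So the next term is two copies of ~+~+~+~+~+~+~+~+.

~+~+~+~+~+~+~+~+~+~+~+~+~+~+~+~+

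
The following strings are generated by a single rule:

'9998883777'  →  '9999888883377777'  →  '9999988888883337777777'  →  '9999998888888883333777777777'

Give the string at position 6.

9999999988888888888883333337777777777777

The n-th term is n+2 9's then 2n+1 8's then n 3's then 2n+1 7's (n = 1, 2, …).
For term 6, n = 6, so the run lengths are 8, 13, 6, 13.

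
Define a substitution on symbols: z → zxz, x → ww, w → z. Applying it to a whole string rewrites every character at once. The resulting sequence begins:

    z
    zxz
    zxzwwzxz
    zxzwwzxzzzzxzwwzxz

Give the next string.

φ(zxzwwzxzzzzxzwwzxz) expands symbol-by-symbol to zxz ww zxz z z zxz ww zxz zxz zxz zxz ww zxz z z zxz ww zxz; joining the 18 pieces gives the next term.

zxzwwzxzzzzxzwwzxzzxzzxzzxzwwzxzzzzxzwwzxz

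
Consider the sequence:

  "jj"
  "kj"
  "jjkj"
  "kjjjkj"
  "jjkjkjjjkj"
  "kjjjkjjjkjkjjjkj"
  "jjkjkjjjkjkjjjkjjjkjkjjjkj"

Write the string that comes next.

Each term (from the third on) is the two preceding terms concatenated in order: term 3 = jj·kj = jjkj.
The next term joins kjjjkjjjkjkjjjkj and jjkjkjjjkjkjjjkjjjkjkjjjkj.

kjjjkjjjkjkjjjkjjjkjkjjjkjkjjjkjjjkjkjjjkj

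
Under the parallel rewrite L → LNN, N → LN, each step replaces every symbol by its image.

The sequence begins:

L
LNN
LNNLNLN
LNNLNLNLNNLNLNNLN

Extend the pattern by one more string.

LNNLNLNLNNLNLNNLNLNNLNLNLNNLNLNNLNLNLNNLN

Replace each of the 17 characters of LNNLNLNLNNLNLNNLN in place — LNN LN LN LNN LN LNN LN LNN LN LN LNN LN LNN LN LN LNN LN — and concatenate.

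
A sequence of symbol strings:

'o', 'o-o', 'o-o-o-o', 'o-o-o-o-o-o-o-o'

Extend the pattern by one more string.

s(k+1) = s(k)·-·s(k) — each term doubles the last with '-' between the halves.
Doubling o-o-o-o-o-o-o-o with '-' between the halves:

o-o-o-o-o-o-o-o-o-o-o-o-o-o-o-o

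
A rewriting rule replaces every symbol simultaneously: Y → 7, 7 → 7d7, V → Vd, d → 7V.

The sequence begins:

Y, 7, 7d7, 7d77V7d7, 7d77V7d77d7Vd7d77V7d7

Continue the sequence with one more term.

Applying the rule to each of the 21 symbols of 7d77V7d77d7Vd7d77V7d7 gives the pieces 7d7 7V 7d7 7d7 Vd 7d7 7V 7d7 7d7 7V 7d7 Vd 7V 7d7 7V 7d7 7d7 Vd 7d7 7V 7d7, which concatenate to the answer.

7d77V7d77d7Vd7d77V7d77d77V7d7Vd7V7d77V7d77d7Vd7d77V7d7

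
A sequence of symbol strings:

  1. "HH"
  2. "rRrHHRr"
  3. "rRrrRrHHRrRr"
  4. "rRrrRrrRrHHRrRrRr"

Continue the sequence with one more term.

Each term wraps the previous one in rRr on the left and Rr on the right.
So the next term is rRr·rRrrRrrRrHHRrRrRr·Rr.

rRrrRrrRrrRrHHRrRrRrRr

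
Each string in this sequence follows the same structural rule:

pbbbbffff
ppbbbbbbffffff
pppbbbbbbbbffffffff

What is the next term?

ppppbbbbbbbbbbffffffffff

The n-th term is n-1 p's then 2n b's then 2n f's, where the shown terms are n = 2, 3, 4.
At n = 5 the blocks have lengths 4, 10, 10.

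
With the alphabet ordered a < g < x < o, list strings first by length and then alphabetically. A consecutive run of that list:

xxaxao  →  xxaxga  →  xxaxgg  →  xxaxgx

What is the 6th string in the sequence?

Advancing 2 positions from xxaxgx through xxaxgx → xxaxgo reaches term 6.

xxaxxa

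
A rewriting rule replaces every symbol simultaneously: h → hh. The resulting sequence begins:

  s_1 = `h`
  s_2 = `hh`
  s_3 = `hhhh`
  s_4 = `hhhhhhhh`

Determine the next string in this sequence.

hhhhhhhhhhhhhhhh

Apply φ to hhhhhhhh symbol by symbol: h→hh, h→hh, h→hh, h→hh, h→hh, h→hh, h→hh, h→hh; joined: hh hh hh hh hh hh hh hh.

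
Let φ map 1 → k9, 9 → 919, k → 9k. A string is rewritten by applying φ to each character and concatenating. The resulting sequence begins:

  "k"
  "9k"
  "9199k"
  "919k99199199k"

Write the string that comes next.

φ(919k99199199k) expands symbol-by-symbol to 919 k9 919 9k 919 919 k9 919 919 k9 919 919 9k; joining the 13 pieces gives the next term.

919k99199k919919k9919919k99199199k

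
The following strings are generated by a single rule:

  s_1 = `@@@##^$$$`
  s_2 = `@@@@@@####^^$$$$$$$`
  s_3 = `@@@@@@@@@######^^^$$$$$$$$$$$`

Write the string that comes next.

@@@@@@@@@@@@########^^^^$$$$$$$$$$$$$$$

Each string has the form @^{3n} #^{2n} ^^{n} $^{4n-1} (n = 1, 2, …).
For the next term, n = 4, so the run lengths are 12, 8, 4, 15.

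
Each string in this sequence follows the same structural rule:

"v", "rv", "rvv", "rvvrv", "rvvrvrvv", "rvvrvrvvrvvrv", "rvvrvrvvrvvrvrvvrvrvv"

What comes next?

rvvrvrvvrvvrvrvvrvrvvrvvrvrvvrvvrv

This is a Fibonacci-style word recurrence s(k) = s(k−1)·s(k−2): e.g. rv·v = rvv.
The next term joins rvvrvrvvrvvrvrvvrvrvv and rvvrvrvvrvvrv.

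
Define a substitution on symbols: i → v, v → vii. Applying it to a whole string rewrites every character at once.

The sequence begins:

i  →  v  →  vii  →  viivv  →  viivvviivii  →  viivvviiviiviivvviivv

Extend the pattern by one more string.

φ(viivvviiviiviivvviivv) expands symbol-by-symbol to vii v v vii vii vii v v vii v v vii v v vii vii vii v v vii vii; joining the 21 pieces gives the next term.

viivvviiviiviivvviivvviivvviiviiviivvviivii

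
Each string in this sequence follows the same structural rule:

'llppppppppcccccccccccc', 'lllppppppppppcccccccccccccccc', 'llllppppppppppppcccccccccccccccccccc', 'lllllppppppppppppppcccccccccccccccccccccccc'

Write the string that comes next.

llllllppppppppppppppppcccccccccccccccccccccccccccc

Each string has the form l^{n-1} p^{2n+2} c^{4n}, where the shown terms are n = 3, 4, 5, 6.
For the next term, n = 7, so the run lengths are 6, 16, 28.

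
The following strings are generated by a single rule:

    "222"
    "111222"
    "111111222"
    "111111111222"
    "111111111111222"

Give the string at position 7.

The strings grow by a fixed prefix 111 each time.
From 111111111111222, 2 further steps: 111111111111222 → 111111111111111222 → (answer).

111111111111111111222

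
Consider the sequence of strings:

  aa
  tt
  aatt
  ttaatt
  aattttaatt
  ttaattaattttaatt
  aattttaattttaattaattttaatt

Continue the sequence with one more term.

ttaattaattttaattaattttaattttaattaattttaatt

From term 3 onward, concatenate the second-to-last term with the last: aa·tt = aatt, tt·aatt = ttaatt, …
Continuing: ttaattaattttaatt · aattttaattttaattaattttaatt gives term 8.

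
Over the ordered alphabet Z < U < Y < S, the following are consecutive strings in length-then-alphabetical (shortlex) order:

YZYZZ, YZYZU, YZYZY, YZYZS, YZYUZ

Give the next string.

YZYUU

Treat YZYUZ as a base-4 numeral over the given alphabet and add one, carrying through any trailing S's.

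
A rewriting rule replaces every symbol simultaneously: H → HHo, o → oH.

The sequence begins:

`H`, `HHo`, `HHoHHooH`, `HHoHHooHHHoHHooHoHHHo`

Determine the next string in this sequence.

HHoHHooHHHoHHooHoHHHoHHoHHooHHHoHHooHoHHHooHHHoHHoHHooH

Applying the rule to each of the 21 symbols of HHoHHooHHHoHHooHoHHHo gives the pieces HHo HHo oH HHo HHo oH oH HHo HHo HHo oH HHo HHo oH oH HHo oH HHo HHo HHo oH, which concatenate to the answer.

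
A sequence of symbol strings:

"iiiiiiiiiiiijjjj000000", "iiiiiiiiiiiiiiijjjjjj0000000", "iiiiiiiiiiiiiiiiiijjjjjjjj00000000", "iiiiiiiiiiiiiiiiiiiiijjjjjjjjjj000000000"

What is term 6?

iiiiiiiiiiiiiiiiiiiiiiiiiiijjjjjjjjjjjjjj00000000000

Term n consists of 3n+3 i's, followed by 2n-2 j's, followed by n+3 0's, where the shown terms are n = 3, 4, 5, 6.
For term 6, n = 8, so the run lengths are 27, 14, 11.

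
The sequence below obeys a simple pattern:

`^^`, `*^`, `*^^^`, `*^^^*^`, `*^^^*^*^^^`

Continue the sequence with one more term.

From term 3 onward, concatenate the last term with the second-to-last: *^·^^ = *^^^, *^^^·*^ = *^^^*^, …
The next term joins *^^^*^*^^^ and *^^^*^.

*^^^*^*^^^*^^^*^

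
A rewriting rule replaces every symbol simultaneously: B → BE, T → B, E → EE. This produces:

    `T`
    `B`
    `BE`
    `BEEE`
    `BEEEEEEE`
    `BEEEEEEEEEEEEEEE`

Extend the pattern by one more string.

Replace each of the 16 characters of BEEEEEEEEEEEEEEE in place — BE EE EE EE EE EE EE EE EE EE EE EE EE EE EE EE — and concatenate.

BEEEEEEEEEEEEEEEEEEEEEEEEEEEEEEE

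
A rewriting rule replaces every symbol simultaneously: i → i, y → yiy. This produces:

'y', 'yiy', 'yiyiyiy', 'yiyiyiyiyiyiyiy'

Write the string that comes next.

φ(yiyiyiyiyiyiyiy) expands symbol-by-symbol to yiy i yiy i yiy i yiy i yiy i yiy i yiy i yiy; joining the 15 pieces gives the next term.

yiyiyiyiyiyiyiyiyiyiyiyiyiyiyiy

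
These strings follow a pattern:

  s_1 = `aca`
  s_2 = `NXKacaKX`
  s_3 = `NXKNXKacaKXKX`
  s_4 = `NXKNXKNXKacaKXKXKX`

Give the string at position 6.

Every step adds NXK to the front and KX to the end of the previous string.
From NXKNXKNXKacaKXKXKX, 2 further steps: NXKNXKNXKacaKXKXKX → NXKNXKNXKNXKacaKXKXKXKX → (answer).

NXKNXKNXKNXKNXKacaKXKXKXKXKX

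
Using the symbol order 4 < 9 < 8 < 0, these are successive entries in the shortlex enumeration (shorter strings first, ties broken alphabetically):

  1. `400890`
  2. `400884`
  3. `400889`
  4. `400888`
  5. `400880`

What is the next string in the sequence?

The successor of 400880 increments the rightmost position that isn't already 0 and resets every position after it to 4.

400804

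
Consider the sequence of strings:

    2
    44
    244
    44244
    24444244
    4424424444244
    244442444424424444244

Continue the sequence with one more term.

From term 3 onward, concatenate the second-to-last term with the last: 2·44 = 244, 44·244 = 44244, …
Continuing: 4424424444244 · 244442444424424444244 gives term 8.

4424424444244244442444424424444244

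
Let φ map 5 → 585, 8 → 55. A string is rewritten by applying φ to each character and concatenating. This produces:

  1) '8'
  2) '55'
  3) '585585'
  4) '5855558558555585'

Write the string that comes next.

58555585585585585555855855558558558558555585

Replace each of the 16 characters of 5855558558555585 in place — 585 55 585 585 585 585 55 585 585 55 585 585 585 585 55 585 — and concatenate.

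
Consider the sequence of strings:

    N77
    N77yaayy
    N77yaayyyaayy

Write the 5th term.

The strings grow by a fixed suffix yaayy each time.
From N77yaayyyaayy, 2 further steps: N77yaayyyaayy → N77yaayyyaayyyaayy → (answer).

N77yaayyyaayyyaayyyaayy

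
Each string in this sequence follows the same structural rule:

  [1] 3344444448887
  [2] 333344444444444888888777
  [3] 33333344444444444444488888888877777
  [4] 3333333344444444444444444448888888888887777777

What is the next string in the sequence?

Term n consists of 2n 3's, followed by 4n+3 4's, followed by 3n 8's, followed by 2n-1 7's (n = 1, 2, …).
For the next term, n = 5, so the run lengths are 10, 23, 15, 9.

333333333344444444444444444444444888888888888888777777777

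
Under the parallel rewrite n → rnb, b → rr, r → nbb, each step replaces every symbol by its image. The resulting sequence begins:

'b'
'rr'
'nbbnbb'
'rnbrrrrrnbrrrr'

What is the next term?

Replace each of the 14 characters of rnbrrrrrnbrrrr in place — nbb rnb rr nbb nbb nbb nbb nbb rnb rr nbb nbb nbb nbb — and concatenate.

nbbrnbrrnbbnbbnbbnbbnbbrnbrrnbbnbbnbbnbb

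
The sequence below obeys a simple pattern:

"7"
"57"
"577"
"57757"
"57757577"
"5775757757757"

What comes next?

From term 3 onward, concatenate the last term with the second-to-last: 57·7 = 577, 577·57 = 57757, …
So term 7 is 5775757757757·57757577.

577575775775757757577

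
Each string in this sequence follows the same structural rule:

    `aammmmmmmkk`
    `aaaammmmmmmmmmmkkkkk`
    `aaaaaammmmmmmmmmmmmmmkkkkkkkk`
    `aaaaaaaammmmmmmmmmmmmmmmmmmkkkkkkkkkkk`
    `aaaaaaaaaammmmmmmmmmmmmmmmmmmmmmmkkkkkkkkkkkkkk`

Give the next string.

aaaaaaaaaaaammmmmmmmmmmmmmmmmmmmmmmmmmmkkkkkkkkkkkkkkkkk

The n-th term is 2n a's then 4n+3 m's then 3n-1 k's (n = 1, 2, …).
For the next term, n = 6, so the run lengths are 12, 27, 17.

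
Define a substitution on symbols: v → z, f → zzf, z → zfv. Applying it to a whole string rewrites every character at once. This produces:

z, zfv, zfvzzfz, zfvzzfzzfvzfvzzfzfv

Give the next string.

zfvzzfzzfvzfvzzfzfvzfvzzfzzfvzzfzzfvzfvzzfzfvzzfz

Replace each of the 19 characters of zfvzzfzzfvzfvzzfzfv in place — zfv zzf z zfv zfv zzf zfv zfv zzf z zfv zzf z zfv zfv zzf zfv zzf z — and concatenate.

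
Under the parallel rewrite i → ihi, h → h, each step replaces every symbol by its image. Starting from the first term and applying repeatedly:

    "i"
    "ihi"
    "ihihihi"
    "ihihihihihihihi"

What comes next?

φ(ihihihihihihihi) expands symbol-by-symbol to ihi h ihi h ihi h ihi h ihi h ihi h ihi h ihi; joining the 15 pieces gives the next term.

ihihihihihihihihihihihihihihihi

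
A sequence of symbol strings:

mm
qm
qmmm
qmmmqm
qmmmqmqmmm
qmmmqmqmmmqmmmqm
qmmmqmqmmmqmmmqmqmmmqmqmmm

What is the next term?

Each term (from the third on) is the previous term followed by the one before it: term 3 = qm·mm = qmmm.
So term 8 is qmmmqmqmmmqmmmqmqmmmqmqmmm·qmmmqmqmmmqmmmqm.

qmmmqmqmmmqmmmqmqmmmqmqmmmqmmmqmqmmmqmmmqm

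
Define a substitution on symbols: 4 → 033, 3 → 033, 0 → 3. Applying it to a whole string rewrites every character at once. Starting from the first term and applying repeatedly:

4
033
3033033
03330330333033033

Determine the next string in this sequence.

Replace each of the 17 characters of 03330330333033033 in place — 3 033 033 033 3 033 033 3 033 033 033 3 033 033 3 033 033 — and concatenate.

30330330333033033303303303330330333033033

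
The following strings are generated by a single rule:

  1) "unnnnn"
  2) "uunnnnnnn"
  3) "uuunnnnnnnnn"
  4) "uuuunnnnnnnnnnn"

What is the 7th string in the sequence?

uuuuuuunnnnnnnnnnnnnnnnn

The n-th term is n-1 u's then 2n+1 n's, where the shown terms are n = 2, 3, 4, 5.
For term 7, n = 8, so the run lengths are 7, 17.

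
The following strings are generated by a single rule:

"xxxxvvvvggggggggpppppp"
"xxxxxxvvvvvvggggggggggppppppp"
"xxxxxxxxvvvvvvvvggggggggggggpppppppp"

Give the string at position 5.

xxxxxxxxxxxxvvvvvvvvvvvvggggggggggggggggpppppppppp

The n-th term is 2n-2 x's then 2n-2 v's then 2n+2 g's then n+3 p's, where the shown terms are n = 3, 4, 5.
At n = 7 the blocks have lengths 12, 12, 16, 10.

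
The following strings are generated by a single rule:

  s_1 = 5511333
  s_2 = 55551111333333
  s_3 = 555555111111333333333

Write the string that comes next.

5555555511111111333333333333

Term n consists of 2n 5's, followed by 2n 1's, followed by 3n 3's (n = 1, 2, …).
At n = 4 the blocks have lengths 8, 8, 12.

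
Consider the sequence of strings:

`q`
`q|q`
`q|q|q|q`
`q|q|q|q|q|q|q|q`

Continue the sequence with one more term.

q|q|q|q|q|q|q|q|q|q|q|q|q|q|q|q

Every step duplicates the string with '|' between the halves.
One more doubling of q|q|q|q|q|q|q|q gives the answer.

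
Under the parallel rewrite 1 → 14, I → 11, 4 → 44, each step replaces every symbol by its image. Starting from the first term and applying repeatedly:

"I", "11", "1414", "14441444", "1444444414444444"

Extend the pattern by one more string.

φ(1444444414444444) expands symbol-by-symbol to 14 44 44 44 44 44 44 44 14 44 44 44 44 44 44 44; joining the 16 pieces gives the next term.

14444444444444441444444444444444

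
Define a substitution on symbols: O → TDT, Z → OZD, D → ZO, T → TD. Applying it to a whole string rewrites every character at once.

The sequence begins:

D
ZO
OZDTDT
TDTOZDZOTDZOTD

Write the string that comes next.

TDZOTDTDTOZDZOOZDTDTTDZOOZDTDTTDZO

Applying the rule to each of the 14 symbols of TDTOZDZOTDZOTD gives the pieces TD ZO TD TDT OZD ZO OZD TDT TD ZO OZD TDT TD ZO, which concatenate to the answer.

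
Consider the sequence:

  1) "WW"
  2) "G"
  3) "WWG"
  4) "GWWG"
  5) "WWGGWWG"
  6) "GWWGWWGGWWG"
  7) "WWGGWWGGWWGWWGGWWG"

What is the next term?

GWWGWWGGWWGWWGGWWGGWWGWWGGWWG

From term 3 onward, concatenate the second-to-last term with the last: WW·G = WWG, G·WWG = GWWG, …
The next term joins GWWGWWGGWWG and WWGGWWGGWWGWWGGWWG.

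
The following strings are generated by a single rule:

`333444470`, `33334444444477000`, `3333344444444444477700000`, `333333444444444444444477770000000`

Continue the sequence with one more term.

Term n consists of n+2 3's, followed by 4n 4's, followed by n 7's, followed by 2n-1 0's (n = 1, 2, …).
At n = 5 the blocks have lengths 7, 20, 5, 9.

33333334444444444444444444477777000000000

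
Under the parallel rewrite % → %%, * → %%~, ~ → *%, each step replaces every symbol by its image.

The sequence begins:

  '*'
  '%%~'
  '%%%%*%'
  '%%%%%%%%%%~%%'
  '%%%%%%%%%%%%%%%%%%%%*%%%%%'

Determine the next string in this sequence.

Rewriting the 26 symbols of %%%%%%%%%%%%%%%%%%%%*%%%%% one by one yields %% %% %% %% %% %% %% %% %% %% %% %% %% %% %% %% %% %% %% %% %%~ %% %% %% %% %%; concatenated:

%%%%%%%%%%%%%%%%%%%%%%%%%%%%%%%%%%%%%%%%%%~%%%%%%%%%%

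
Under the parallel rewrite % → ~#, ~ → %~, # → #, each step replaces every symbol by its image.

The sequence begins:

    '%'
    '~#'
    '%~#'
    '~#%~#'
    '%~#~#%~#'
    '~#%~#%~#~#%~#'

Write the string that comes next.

Rewriting the 13 symbols of ~#%~#%~#~#%~# one by one yields %~ # ~# %~ # ~# %~ # %~ # ~# %~ #; concatenated:

%~#~#%~#~#%~#%~#~#%~#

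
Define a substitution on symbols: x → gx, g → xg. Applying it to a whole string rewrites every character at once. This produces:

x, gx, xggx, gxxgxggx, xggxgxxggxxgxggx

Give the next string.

Rewriting the 16 symbols of xggxgxxggxxgxggx one by one yields gx xg xg gx xg gx gx xg xg gx gx xg gx xg xg gx; concatenated:

gxxgxggxxggxgxxgxggxgxxggxxgxggx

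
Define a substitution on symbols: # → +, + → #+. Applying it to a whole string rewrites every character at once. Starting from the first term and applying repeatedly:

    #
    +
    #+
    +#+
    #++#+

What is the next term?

+#+#++#+

Rewriting each symbol of #++#+: #→+, +→#+, +→#+, #→+, +→#+, which concatenates to + #+ #+ + #+.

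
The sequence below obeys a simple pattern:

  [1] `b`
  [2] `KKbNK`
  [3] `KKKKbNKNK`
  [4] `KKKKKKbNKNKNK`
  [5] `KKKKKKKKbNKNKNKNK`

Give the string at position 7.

Each term wraps the previous one in KK on the left and NK on the right.
From KKKKKKKKbNKNKNKNK, 2 further steps: KKKKKKKKbNKNKNKNK → KKKKKKKKKKbNKNKNKNKNK → (answer).

KKKKKKKKKKKKbNKNKNKNKNKNK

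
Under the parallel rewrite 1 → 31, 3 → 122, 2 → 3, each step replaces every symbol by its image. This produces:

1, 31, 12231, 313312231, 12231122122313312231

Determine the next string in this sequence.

3133122313133313312231122122313312231

φ(12231122122313312231) expands symbol-by-symbol to 31 3 3 122 31 31 3 3 31 3 3 122 31 122 122 31 3 3 122 31; joining the 20 pieces gives the next term.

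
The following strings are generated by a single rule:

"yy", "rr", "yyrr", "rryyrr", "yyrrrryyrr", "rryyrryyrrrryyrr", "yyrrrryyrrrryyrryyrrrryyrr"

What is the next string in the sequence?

This is a Fibonacci-style word recurrence s(k) = s(k−2)·s(k−1): e.g. yy·rr = yyrr.
The next term joins rryyrryyrrrryyrr and yyrrrryyrrrryyrryyrrrryyrr.

rryyrryyrrrryyrryyrrrryyrrrryyrryyrrrryyrr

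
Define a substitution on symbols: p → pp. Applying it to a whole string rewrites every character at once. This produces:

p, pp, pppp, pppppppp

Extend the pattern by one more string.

pppppppppppppppp

Apply φ to pppppppp symbol by symbol: p→pp, p→pp, p→pp, p→pp, p→pp, p→pp, p→pp, p→pp; joined: pp pp pp pp pp pp pp pp.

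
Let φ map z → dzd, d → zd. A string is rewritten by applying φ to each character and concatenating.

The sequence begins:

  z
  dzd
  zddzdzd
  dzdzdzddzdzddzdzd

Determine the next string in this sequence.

zddzdzddzdzddzdzdzddzdzddzdzdzddzdzddzdzd

Applying the rule to each of the 17 symbols of dzdzdzddzdzddzdzd gives the pieces zd dzd zd dzd zd dzd zd zd dzd zd dzd zd zd dzd zd dzd zd, which concatenate to the answer.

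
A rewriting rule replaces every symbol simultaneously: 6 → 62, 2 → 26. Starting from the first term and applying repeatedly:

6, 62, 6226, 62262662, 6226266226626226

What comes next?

62262662266262262662622662262662

Replace each of the 16 characters of 6226266226626226 in place — 62 26 26 62 26 62 62 26 26 62 62 26 62 26 26 62 — and concatenate.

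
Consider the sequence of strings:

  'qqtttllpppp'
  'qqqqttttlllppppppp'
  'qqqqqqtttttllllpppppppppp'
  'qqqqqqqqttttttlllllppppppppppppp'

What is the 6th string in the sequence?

Term n consists of 2n q's, followed by n+2 t's, followed by n+1 l's, followed by 3n+1 p's (n = 1, 2, …).
For term 6, n = 6, so the run lengths are 12, 8, 7, 19.

qqqqqqqqqqqqttttttttlllllllppppppppppppppppppp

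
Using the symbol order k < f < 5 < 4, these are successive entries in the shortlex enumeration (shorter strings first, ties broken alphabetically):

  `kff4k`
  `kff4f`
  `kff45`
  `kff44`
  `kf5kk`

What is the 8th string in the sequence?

kf5k4

Advancing 3 positions from kf5kk through kf5kk → kf5kf → kf5k5 reaches term 8.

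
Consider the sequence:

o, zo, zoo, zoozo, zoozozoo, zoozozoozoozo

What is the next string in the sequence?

zoozozoozoozozoozozoo

Each term (from the third on) is the previous term followed by the one before it: term 3 = zo·o = zoo.
So term 7 is zoozozoozoozo·zoozozoo.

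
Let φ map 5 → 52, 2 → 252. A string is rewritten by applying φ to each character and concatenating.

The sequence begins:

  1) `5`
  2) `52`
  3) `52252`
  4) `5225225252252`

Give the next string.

Applying the rule to each of the 13 symbols of 5225225252252 gives the pieces 52 252 252 52 252 252 52 252 52 252 252 52 252, which concatenate to the answer.

5225225252252252522525225225252252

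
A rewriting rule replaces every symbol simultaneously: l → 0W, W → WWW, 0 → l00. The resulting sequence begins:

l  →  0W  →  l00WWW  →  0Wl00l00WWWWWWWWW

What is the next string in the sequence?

φ(0Wl00l00WWWWWWWWW) expands symbol-by-symbol to l00 WWW 0W l00 l00 0W l00 l00 WWW WWW WWW WWW WWW WWW WWW WWW WWW; joining the 17 pieces gives the next term.

l00WWW0Wl00l000Wl00l00WWWWWWWWWWWWWWWWWWWWWWWWWWW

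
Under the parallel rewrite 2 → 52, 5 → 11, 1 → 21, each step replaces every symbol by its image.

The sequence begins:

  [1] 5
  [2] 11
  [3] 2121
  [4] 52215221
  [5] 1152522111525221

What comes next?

Rewriting the 16 symbols of 1152522111525221 one by one yields 21 21 11 52 11 52 52 21 21 21 11 52 11 52 52 21; concatenated:

21211152115252212121115211525221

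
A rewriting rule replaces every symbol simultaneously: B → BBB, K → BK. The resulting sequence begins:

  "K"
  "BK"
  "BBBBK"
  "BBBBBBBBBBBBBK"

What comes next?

Rewriting the 14 symbols of BBBBBBBBBBBBBK one by one yields BBB BBB BBB BBB BBB BBB BBB BBB BBB BBB BBB BBB BBB BK; concatenated:

BBBBBBBBBBBBBBBBBBBBBBBBBBBBBBBBBBBBBBBBK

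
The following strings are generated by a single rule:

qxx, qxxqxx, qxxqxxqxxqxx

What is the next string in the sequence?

qxxqxxqxxqxxqxxqxxqxxqxx

s(k+1) = s(k)·s(k) — each term doubles the last.
One more doubling of qxxqxxqxxqxx gives the answer.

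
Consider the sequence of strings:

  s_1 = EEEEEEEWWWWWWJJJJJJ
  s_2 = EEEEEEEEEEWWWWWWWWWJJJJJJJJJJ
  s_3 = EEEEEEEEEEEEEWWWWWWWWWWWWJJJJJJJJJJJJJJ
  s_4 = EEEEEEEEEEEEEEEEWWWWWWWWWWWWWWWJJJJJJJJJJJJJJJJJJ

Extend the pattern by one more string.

Each string has the form E^{3n+1} W^{3n} J^{4n-2}, where the shown terms are n = 2, 3, 4, 5.
For the next term, n = 6, so the run lengths are 19, 18, 22.

EEEEEEEEEEEEEEEEEEEWWWWWWWWWWWWWWWWWWJJJJJJJJJJJJJJJJJJJJJJ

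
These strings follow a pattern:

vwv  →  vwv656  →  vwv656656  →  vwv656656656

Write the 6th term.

vwv656656656656656

Each term is the previous one with 656 appended.
From vwv656656656, 2 further steps: vwv656656656 → vwv656656656656 → (answer).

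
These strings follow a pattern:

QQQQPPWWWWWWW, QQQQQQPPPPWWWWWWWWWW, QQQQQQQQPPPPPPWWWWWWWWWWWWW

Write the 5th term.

Reading off run lengths: Q runs 4, 6, 8; P runs 2, 4, 6; W runs 7, 10, 13 — each is linear in n, where the shown terms are n = 2, 3, 4.
Setting n = 6 gives 12, 10, 19 characters in each block.

QQQQQQQQQQQQPPPPPPPPPPWWWWWWWWWWWWWWWWWWW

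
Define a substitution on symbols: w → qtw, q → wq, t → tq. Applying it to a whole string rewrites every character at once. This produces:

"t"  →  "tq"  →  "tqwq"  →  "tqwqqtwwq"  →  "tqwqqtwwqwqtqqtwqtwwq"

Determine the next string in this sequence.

φ(tqwqqtwwqwqtqqtwqtwwq) expands symbol-by-symbol to tq wq qtw wq wq tq qtw qtw wq qtw wq tq wq wq tq qtw wq tq qtw qtw wq; joining the 21 pieces gives the next term.

tqwqqtwwqwqtqqtwqtwwqqtwwqtqwqwqtqqtwwqtqqtwqtwwq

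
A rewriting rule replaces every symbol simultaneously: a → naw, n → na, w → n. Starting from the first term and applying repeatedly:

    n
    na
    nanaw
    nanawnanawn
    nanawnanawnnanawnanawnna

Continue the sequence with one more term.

Rewriting the 24 symbols of nanawnanawnnanawnanawnna one by one yields na naw na naw n na naw na naw n na na naw na naw n na naw na naw n na na naw; concatenated:

nanawnanawnnanawnanawnnananawnanawnnanawnanawnnananaw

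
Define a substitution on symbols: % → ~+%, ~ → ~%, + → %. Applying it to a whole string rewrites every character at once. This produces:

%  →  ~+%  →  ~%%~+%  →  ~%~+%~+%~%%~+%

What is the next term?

Rewriting the 14 symbols of ~%~+%~+%~%%~+% one by one yields ~% ~+% ~% % ~+% ~% % ~+% ~% ~+% ~+% ~% % ~+%; concatenated:

~%~+%~%%~+%~%%~+%~%~+%~+%~%%~+%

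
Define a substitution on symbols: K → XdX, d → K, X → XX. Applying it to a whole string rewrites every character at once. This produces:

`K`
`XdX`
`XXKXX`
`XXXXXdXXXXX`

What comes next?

Expanding XXXXXdXXXXX: X→XX, X→XX, X→XX, X→XX, X→XX, d→K, X→XX, X→XX, X→XX, X→XX, X→XX. Concatenated: XX XX XX XX XX K XX XX XX XX XX.

XXXXXXXXXXKXXXXXXXXXX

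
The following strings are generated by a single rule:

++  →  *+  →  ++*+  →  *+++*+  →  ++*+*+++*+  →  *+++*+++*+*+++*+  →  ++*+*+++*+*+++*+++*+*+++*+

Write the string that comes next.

This is a Fibonacci-style word recurrence s(k) = s(k−2)·s(k−1): e.g. ++·*+ = ++*+.
So term 8 is *+++*+++*+*+++*+·++*+*+++*+*+++*+++*+*+++*+.

*+++*+++*+*+++*+++*+*+++*+*+++*+++*+*+++*+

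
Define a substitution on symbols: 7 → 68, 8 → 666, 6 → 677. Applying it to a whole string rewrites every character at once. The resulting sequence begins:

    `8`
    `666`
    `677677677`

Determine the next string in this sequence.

Apply φ to 677677677 symbol by symbol: 6→677, 7→68, 7→68, 6→677, 7→68, 7→68, 6→677, 7→68, 7→68; joined: 677 68 68 677 68 68 677 68 68.

677686867768686776868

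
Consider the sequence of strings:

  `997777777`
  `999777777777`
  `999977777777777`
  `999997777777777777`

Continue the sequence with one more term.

999999777777777777777

The n-th term is n-1 9's then 2n+1 7's, where the shown terms are n = 3, 4, 5, 6.
Setting n = 7 gives 6, 15 characters in each block.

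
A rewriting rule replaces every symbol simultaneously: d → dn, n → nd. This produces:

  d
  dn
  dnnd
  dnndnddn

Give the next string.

dnndnddnnddndnnd

Rewriting each symbol of dnndnddn: d→dn, n→nd, n→nd, d→dn, n→nd, d→dn, d→dn, n→nd, which concatenates to dn nd nd dn nd dn dn nd.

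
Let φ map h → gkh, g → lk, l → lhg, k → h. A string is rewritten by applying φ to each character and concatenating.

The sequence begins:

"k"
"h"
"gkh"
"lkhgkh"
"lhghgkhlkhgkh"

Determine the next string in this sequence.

Rewriting the 13 symbols of lhghgkhlkhgkh one by one yields lhg gkh lk gkh lk h gkh lhg h gkh lk h gkh; concatenated:

lhggkhlkgkhlkhgkhlhghgkhlkhgkh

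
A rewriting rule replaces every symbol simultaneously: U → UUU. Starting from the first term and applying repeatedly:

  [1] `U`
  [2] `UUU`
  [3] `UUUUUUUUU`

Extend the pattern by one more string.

UUUUUUUUUUUUUUUUUUUUUUUUUUU

Apply φ to UUUUUUUUU symbol by symbol: U→UUU, U→UUU, U→UUU, U→UUU, U→UUU, U→UUU, U→UUU, U→UUU, U→UUU; joined: UUU UUU UUU UUU UUU UUU UUU UUU UUU.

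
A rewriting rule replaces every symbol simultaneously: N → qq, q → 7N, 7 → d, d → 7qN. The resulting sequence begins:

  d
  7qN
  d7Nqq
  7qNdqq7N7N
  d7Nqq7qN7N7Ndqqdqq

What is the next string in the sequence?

Applying the rule to each of the 18 symbols of d7Nqq7qN7N7Ndqqdqq gives the pieces 7qN d qq 7N 7N d 7N qq d qq d qq 7qN 7N 7N 7qN 7N 7N, which concatenate to the answer.

7qNdqq7N7Nd7Nqqdqqdqq7qN7N7N7qN7N7N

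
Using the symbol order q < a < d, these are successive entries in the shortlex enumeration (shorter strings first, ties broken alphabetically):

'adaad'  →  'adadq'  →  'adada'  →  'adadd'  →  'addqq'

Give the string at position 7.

addqd

Continuing the enumeration 2 steps past addqq: addqq → addqa → (answer).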